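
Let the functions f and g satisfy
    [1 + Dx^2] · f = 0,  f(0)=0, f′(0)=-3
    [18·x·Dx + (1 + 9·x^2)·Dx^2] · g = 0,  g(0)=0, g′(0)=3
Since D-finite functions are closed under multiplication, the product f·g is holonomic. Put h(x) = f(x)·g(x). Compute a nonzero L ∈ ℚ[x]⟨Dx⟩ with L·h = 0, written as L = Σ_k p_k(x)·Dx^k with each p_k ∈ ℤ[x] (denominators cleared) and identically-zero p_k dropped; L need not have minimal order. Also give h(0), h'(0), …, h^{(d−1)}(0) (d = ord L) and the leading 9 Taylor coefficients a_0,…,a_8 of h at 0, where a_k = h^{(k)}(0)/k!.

f: a_k = 0, -3, 0, 1/2, 0, -1/40, 0, 1/1680, 0, …
g: a_k = 0, 3, 0, -9, 0, 243/5, 0, -2187/7, 0, …
h₀=f·g: eliminate ⇒ L₀, order ≤ 2·2.
L = (370 + 9594·x^2 + 4131·x^4 + 2916·x^6 + 6561·x^8) + (684·x + 6804·x^3 + 8748·x^5 + 26244·x^7)·Dx + (380 + 9792·x^2 + 5346·x^4 + 5832·x^6 + 13122·x^8)·Dx^2 + (684·x + 6804·x^3 + 8748·x^5 + 26244·x^7)·Dx^3 + (10 + 198·x^2 + 1215·x^4 + 2916·x^6 + 6561·x^8)·Dx^4  (order 4).
h: a_k = 0, 0, -9, 0, 57/2, 0, -1203/8, 0, 15389/16, …
ICs: h(0) = 0, h′(0) = 0, h′′(0) = -18, h′′′(0) = 0.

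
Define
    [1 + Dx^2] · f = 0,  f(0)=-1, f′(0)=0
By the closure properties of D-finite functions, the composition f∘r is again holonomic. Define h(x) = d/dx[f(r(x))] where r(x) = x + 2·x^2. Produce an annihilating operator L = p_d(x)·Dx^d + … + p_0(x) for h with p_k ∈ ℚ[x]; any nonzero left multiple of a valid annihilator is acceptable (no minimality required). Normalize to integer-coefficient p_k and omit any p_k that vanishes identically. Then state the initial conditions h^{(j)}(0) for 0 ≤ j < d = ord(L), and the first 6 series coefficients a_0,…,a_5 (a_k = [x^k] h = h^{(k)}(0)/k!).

f: a_k = -1, 0, 1/2, 0, -1/24, 0, …
h₀=f(r): pull back L_f along r ⇒ L₀.
Differentiate: ansatz ord ≤ ord L₀ ⇒ L.
L = (49 + 16·x + 96·x^2 + 256·x^3 + 256·x^4) + (-12 - 48·x)·Dx + (1 + 8·x + 16·x^2)·Dx^2  (order 2).
h: a_k = 0, 1, 6, 47/6, -5/3, -719/120, …
ICs: h(0) = 0, h′(0) = 1.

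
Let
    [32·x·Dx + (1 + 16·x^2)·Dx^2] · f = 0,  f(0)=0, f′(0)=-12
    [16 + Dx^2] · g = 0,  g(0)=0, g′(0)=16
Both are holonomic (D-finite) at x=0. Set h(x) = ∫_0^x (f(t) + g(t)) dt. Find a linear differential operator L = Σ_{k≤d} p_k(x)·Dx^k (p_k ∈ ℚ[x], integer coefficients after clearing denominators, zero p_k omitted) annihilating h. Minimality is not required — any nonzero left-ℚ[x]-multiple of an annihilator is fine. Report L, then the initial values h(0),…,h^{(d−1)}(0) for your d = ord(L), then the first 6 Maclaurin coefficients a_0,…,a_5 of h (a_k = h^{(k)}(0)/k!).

f: a_k = 0, -12, 0, 64, 0, -3072/5, …
g: a_k = 0, 16, 0, -128/3, 0, 512/15, …
Weyl lclm of L_f,L_g ⇒ L₀ (ord ≤ 4).
h=∫₀ˣh₀: take L = L₀·Dx.
L = (-5632·x + 114688·x^3 + 131072·x^5)·Dx^2 + (-16 + 1792·x^2 + 36864·x^4 + 65536·x^6)·Dx^3 + (-352·x + 7168·x^3 + 8192·x^5)·Dx^4 + (-1 + 112·x^2 + 2304·x^4 + 4096·x^6)·Dx^5  (order 5).
h: a_k = 0, 0, 2, 0, 16/3, 0, …
ICs: h(0) = 0, h′(0) = 0, h′′(0) = 4, h′′′(0) = 0, h′′′′(0) = 128.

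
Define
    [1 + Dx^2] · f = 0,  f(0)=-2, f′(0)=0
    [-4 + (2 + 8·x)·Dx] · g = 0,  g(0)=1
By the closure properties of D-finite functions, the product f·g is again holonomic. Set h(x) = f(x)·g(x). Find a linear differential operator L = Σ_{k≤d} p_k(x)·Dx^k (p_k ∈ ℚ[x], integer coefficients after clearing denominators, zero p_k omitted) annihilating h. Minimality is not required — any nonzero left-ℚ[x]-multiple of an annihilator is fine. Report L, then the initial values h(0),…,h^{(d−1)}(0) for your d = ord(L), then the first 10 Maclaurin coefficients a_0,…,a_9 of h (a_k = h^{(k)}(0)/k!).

f: a_k = -2, 0, 1, 0, -1/12, 0, 1/360, 0, -1/20160, 0, …
g: a_k = 1, 2, -2, 4, -10, 28, -84, 264, -858, 2860, …
f·g: L₀ = L_f ⊗_s L_g, ord ≤ 2·1.
L = (13 + 8·x + 16·x^2) + (-4 - 16·x)·Dx + (1 + 8·x + 16·x^2)·Dx^2  (order 2).
h: a_k = -2, -4, 5, -6, 215/12, -313/6, 56941/360, -90059/180, 32917807/20160, -6113321/1120, …
ICs: h(0) = -2, h′(0) = -4.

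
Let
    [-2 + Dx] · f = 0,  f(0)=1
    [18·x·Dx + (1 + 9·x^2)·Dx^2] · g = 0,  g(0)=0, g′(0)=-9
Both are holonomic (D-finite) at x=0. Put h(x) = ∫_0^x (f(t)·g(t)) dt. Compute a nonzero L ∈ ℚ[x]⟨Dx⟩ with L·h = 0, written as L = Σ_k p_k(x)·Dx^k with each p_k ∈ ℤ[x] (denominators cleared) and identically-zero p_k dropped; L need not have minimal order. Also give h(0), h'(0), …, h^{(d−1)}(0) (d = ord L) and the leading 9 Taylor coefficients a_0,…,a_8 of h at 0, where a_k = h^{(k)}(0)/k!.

L = (4 - 36·x + 36·x^2)·Dx + (-4 + 18·x - 36·x^2)·Dx^2 + (1 + 9·x^2)·Dx^3  (order 3).
h: a_k = 0, 0, -9/2, -6, 9/4, 42/5, -163/10, -258/7, 23201/280, …
ICs: h(0) = 0, h′(0) = 0, h′′(0) = -9.

f: a_k = 1, 2, 2, 4/3, 2/3, 4/15, 4/45, 8/315, 2/315, …
g: a_k = 0, -9, 0, 27, 0, -729/5, 0, 6561/7, 0, …
Sym-product of L_f,L_g gives L₀ (≤ ord 2).
h=∫₀ˣh₀: take L = L₀·Dx.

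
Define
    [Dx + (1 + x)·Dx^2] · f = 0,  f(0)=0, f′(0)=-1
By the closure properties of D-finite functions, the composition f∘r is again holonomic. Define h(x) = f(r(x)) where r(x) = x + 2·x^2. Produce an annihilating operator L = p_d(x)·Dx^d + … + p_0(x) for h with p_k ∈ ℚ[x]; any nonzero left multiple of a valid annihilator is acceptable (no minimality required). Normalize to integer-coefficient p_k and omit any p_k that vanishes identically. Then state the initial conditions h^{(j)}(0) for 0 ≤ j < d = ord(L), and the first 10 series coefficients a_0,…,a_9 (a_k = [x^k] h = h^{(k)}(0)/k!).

f: a_k = 0, -1, 1/2, -1/3, 1/4, -1/5, 1/6, -1/7, 1/8, -1/9, …
f∘r: x↦r, Dx↦Dx/r' in L_f ⇒ L₀.
L = (-3 + 4·x + 8·x^2)·Dx + (1 + 5·x + 6·x^2 + 8·x^3)·Dx^2  (order 2).
h: a_k = 0, -1, -3/2, 5/3, 1/4, -11/5, 3/2, 13/7, -31/8, 5/9, …
ICs: h(0) = 0, h′(0) = -1.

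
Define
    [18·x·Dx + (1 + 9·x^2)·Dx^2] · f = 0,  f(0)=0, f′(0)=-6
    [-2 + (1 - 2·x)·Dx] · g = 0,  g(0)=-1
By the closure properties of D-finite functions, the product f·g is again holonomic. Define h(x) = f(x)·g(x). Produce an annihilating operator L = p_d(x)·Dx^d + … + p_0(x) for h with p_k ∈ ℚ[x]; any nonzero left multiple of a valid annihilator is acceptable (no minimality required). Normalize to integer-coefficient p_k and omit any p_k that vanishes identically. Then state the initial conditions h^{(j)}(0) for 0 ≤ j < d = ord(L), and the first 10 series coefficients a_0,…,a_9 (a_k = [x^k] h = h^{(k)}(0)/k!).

L = 36·x + (4 - 18·x + 72·x^2)·Dx + (-1 + 2·x - 9·x^2 + 18·x^3)·Dx^2  (order 2).
h: a_k = 0, 6, 12, 6, 12, 606/5, 1212/5, -4902/35, -9804/35, 133482/35, …
ICs: h(0) = 0, h′(0) = 6.

f: a_k = 0, -6, 0, 18, 0, -486/5, 0, 4374/7, 0, -4374, …
g: a_k = -1, -2, -4, -8, -16, -32, -64, -128, -256, -512, …
Sym-product of L_f,L_g gives L₀ (≤ ord 2).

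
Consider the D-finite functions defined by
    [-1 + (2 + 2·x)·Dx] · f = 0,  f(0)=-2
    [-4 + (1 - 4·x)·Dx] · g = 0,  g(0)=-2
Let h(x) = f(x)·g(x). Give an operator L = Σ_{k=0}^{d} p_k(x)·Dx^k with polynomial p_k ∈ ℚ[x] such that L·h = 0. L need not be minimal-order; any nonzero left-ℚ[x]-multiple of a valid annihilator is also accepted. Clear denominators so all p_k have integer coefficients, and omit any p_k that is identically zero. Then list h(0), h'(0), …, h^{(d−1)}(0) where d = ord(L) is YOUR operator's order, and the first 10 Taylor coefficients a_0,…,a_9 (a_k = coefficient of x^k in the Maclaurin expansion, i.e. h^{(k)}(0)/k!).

f: a_k = -2, -1, 1/4, -1/8, 5/64, -7/128, 21/512, -33/1024, 429/16384, -715/32768, …
g: a_k = -2, -8, -32, -128, -512, -2048, -8192, -32768, -131072, -524288, …
h₀=f·g: eliminate ⇒ L₀, order ≤ 1·1.
L = (9 + 4·x) + (-2 + 6·x + 8·x^2)·Dx  (order 1).
h: a_k = 4, 18, 143/2, 1145/4, 36635/32, 293087/64, 4689371/256, 37515001/512, 2400959635/8192, 19207677795/16384, …
ICs: h(0) = 4.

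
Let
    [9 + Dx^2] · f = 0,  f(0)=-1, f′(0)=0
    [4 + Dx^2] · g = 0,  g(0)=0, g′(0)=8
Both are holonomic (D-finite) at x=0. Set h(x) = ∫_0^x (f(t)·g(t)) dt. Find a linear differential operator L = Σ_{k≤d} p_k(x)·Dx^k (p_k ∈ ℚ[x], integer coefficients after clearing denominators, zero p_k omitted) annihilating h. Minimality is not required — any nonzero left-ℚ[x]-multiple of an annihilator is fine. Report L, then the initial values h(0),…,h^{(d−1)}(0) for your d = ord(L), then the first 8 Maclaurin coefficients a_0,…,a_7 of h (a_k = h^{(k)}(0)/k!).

L = 25·Dx + 26·Dx^3 + Dx^5  (order 5).
h: a_k = 0, 0, -4, 0, 31/3, 0, -781/90, 0, …
ICs: h(0) = 0, h′(0) = 0, h′′(0) = -8, h′′′(0) = 0, h′′′′(0) = 248.

f: a_k = -1, 0, 9/2, 0, -27/8, 0, 81/80, 0, …
g: a_k = 0, 8, 0, -16/3, 0, 16/15, 0, -32/315, …
h₀=f·g: eliminate ⇒ L₀, order ≤ 2·2.
Integrate: L := L₀·Dx.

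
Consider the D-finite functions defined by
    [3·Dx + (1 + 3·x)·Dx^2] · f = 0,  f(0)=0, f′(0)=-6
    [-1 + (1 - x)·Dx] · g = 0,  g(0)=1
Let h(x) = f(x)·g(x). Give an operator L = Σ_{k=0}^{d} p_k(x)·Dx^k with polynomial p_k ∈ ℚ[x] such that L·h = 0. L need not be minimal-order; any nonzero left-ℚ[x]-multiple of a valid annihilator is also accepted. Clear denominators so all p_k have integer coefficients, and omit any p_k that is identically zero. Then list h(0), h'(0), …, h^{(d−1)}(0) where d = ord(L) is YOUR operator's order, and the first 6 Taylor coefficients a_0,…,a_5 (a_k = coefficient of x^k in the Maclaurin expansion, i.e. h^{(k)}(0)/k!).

L = 3 + (-1 + 9·x)·Dx + (-1 - 2·x + 3·x^2)·Dx^2  (order 2).
h: a_k = 0, -6, 3, -15, 51/2, -717/10, …
ICs: h(0) = 0, h′(0) = -6.

f: a_k = 0, -6, 9, -18, 81/2, -486/5, …
g: a_k = 1, 1, 1, 1, 1, 1, …
L₀ := L_f ⊗_s L_g (sym. prod.), ord ≤ 2.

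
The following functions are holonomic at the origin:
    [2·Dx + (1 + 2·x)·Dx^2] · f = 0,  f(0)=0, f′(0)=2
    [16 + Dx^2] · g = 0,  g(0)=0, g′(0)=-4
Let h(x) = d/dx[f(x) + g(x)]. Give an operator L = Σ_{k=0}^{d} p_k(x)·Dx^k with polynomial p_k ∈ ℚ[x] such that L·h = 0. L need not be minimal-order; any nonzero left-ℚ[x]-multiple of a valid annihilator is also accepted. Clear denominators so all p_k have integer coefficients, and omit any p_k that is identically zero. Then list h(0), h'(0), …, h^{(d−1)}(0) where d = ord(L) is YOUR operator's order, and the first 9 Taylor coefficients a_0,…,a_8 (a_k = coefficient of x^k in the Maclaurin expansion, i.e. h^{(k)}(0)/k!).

L = (160 + 256·x + 256·x^2) + (48 + 224·x + 384·x^2 + 256·x^3)·Dx + (10 + 16·x + 16·x^2)·Dx^2 + (3 + 14·x + 24·x^2 + 16·x^3)·Dx^3  (order 3).
h: a_k = -2, -4, 40, -16, -32/3, -64, 6784/45, -256, 159232/315, …
ICs: h(0) = -2, h′(0) = -4, h′′(0) = 80.

f: a_k = 0, 2, -2, 8/3, -4, 32/5, -32/3, 128/7, -32, …
g: a_k = 0, -4, 0, 32/3, 0, -128/15, 0, 1024/315, 0, …
h₀=f+g: left-lcm gives L₀, ord ≤ 4.
h=h₀': d/dx-closure on L₀ ⇒ L.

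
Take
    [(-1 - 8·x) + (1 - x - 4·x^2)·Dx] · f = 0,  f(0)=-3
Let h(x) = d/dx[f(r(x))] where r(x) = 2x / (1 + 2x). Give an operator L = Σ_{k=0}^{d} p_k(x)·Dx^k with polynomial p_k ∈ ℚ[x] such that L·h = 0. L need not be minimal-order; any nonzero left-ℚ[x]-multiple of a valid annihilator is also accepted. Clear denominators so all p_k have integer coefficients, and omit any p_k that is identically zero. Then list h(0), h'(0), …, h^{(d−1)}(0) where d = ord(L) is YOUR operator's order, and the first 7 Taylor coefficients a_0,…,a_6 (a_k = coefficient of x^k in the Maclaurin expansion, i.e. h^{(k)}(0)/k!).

L = (16 + 96·x + 960·x^2 + 1152·x^3) + (-1 - 22·x - 60·x^2 + 248·x^3 + 576·x^4)·Dx  (order 1).
h: a_k = -6, -96, 0, -3072, 7680, -92160, 387072, …
ICs: h(0) = -6.

f: a_k = -3, -3, -15, -27, -87, -195, -543, …
L₀ from L_f via x↦r, Dx↦r'^{-1}Dx.
Differentiate: ansatz ord ≤ ord L₀ ⇒ L.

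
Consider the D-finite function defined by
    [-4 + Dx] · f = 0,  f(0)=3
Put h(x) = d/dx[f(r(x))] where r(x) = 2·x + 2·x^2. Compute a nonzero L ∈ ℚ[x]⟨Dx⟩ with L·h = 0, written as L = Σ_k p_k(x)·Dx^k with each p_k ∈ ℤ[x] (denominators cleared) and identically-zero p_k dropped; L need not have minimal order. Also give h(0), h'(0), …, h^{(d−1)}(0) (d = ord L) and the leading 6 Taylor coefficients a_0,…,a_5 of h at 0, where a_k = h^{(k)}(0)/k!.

f: a_k = 3, 12, 24, 32, 32, 128/5, …
Change of var in L_f (x↦r) gives L₀.
Differentiate: ansatz ord ≤ ord L₀ ⇒ L.
L = (10 + 32·x + 32·x^2) + (-1 - 2·x)·Dx  (order 1).
h: a_k = 24, 240, 1344, 5504, 18176, 255488/5, …
ICs: h(0) = 24.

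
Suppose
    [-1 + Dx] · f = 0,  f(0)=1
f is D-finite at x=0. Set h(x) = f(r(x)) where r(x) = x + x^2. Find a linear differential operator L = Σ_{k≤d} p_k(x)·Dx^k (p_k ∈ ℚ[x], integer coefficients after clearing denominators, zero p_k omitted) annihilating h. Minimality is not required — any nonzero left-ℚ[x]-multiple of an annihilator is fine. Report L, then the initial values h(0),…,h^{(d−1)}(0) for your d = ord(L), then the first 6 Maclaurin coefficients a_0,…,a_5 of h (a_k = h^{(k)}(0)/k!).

f: a_k = 1, 1, 1/2, 1/6, 1/24, 1/120, …
L₀ from L_f via x↦r, Dx↦r'^{-1}Dx.
L = (-1 - 2·x) + Dx  (order 1).
h: a_k = 1, 1, 3/2, 7/6, 25/24, 27/40, …
ICs: h(0) = 1.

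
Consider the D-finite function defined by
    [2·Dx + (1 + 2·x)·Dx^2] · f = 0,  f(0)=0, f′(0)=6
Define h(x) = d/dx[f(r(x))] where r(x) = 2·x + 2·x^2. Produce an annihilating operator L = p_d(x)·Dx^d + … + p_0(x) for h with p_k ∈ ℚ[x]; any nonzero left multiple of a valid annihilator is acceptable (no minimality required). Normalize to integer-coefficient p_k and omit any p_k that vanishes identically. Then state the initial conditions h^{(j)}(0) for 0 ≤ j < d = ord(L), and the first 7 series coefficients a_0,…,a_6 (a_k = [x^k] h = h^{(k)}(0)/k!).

L = 2 + (1 + 2·x)·Dx  (order 1).
h: a_k = 12, -24, 48, -96, 192, -384, 768, …
ICs: h(0) = 12.

f: a_k = 0, 6, -6, 8, -12, 96/5, -32, …
Change of var in L_f (x↦r) gives L₀.
h₀' ⇒ L via d/dx closure of L₀.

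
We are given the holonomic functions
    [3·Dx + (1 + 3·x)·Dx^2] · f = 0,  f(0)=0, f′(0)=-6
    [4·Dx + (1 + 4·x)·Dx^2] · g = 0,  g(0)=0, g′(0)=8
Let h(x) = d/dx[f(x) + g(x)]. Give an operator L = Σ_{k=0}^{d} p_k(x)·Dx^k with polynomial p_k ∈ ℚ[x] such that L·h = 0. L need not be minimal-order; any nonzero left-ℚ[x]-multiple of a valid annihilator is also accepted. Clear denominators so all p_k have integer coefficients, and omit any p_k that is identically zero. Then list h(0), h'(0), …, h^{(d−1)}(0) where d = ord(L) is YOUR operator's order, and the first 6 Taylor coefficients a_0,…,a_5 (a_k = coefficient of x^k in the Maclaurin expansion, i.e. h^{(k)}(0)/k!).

f: a_k = 0, -6, 9, -18, 81/2, -486/5, …
g: a_k = 0, 8, -16, 128/3, -128, 2048/5, …
h₀=f+g: left-lcm gives L₀, ord ≤ 4.
h=h₀': d/dx-closure on L₀ ⇒ L.
L = 24 + (14 + 48·x)·Dx + (1 + 7·x + 12·x^2)·Dx^2  (order 2).
h: a_k = 2, -14, 74, -350, 1562, -6734, …
ICs: h(0) = 2, h′(0) = -14.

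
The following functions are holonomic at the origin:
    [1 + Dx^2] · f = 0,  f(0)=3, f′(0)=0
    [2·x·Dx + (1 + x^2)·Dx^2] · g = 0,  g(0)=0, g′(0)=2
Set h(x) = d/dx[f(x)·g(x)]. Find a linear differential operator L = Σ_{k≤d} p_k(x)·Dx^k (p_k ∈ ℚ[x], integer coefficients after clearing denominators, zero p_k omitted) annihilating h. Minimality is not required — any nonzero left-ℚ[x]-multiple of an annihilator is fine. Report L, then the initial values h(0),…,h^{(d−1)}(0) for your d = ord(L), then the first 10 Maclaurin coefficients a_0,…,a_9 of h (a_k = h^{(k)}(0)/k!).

f: a_k = 3, 0, -3/2, 0, 1/8, 0, -1/240, 0, 1/13440, 0, …
g: a_k = 0, 2, 0, -2/3, 0, 2/5, 0, -2/7, 0, 2/9, …
h₀=f·g: eliminate ⇒ L₀, order ≤ 2·2.
Differentiate: ansatz ord ≤ ord L₀ ⇒ L.
L = (110 + 294·x^2 + 461·x^4 + 96·x^6 + 12·x^8 + 2·x^10 + x^12) + (68·x + 284·x^3 + 280·x^5 + 80·x^7 + 20·x^9 + 4·x^11)·Dx + (120 + 340·x^2 + 534·x^4 + 148·x^6 + 32·x^8 + 8·x^10 + 2·x^12)·Dx^2 + (68·x + 284·x^3 + 280·x^5 + 80·x^7 + 20·x^9 + 4·x^11)·Dx^3 + (10 + 46·x^2 + 73·x^4 + 52·x^6 + 20·x^8 + 6·x^10 + x^12)·Dx^4  (order 4).
h: a_k = 6, 0, -15, 0, 49/4, 0, -1301/120, 0, 23147/2240, 0, …
ICs: h(0) = 6, h′(0) = 0, h′′(0) = -30, h′′′(0) = 0.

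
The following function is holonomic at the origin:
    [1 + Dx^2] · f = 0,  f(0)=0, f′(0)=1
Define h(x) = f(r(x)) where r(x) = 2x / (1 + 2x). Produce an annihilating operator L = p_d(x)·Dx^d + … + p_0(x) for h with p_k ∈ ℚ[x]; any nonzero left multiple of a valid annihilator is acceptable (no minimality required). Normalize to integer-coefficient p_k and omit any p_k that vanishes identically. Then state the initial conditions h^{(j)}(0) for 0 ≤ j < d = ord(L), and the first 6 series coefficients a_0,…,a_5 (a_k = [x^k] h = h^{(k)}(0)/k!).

f: a_k = 0, 1, 0, -1/6, 0, 1/120, …
h₀=f(r): pull back L_f along r ⇒ L₀.
L = 4 + (4 + 24·x + 48·x^2 + 32·x^3)·Dx + (1 + 8·x + 24·x^2 + 32·x^3 + 16·x^4)·Dx^2  (order 2).
h: a_k = 0, 2, -4, 20/3, -8, 4/15, …
ICs: h(0) = 0, h′(0) = 2.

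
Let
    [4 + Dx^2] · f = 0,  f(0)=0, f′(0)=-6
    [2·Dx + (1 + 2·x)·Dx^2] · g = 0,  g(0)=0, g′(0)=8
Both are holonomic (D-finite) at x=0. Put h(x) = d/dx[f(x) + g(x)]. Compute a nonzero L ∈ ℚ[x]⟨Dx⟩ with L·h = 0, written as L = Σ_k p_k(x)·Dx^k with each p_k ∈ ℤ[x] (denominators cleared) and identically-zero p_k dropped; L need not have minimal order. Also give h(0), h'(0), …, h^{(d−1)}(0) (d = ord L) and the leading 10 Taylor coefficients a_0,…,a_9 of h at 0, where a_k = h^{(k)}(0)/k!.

L = (56 + 32·x + 32·x^2) + (12 + 40·x + 48·x^2 + 32·x^3)·Dx + (14 + 8·x + 8·x^2)·Dx^2 + (3 + 10·x + 12·x^2 + 8·x^3)·Dx^3  (order 3).
h: a_k = 2, -16, 44, -64, 124, -256, 7688/15, -1024, 215036/105, -4096, …
ICs: h(0) = 2, h′(0) = -16, h′′(0) = 88.

f: a_k = 0, -6, 0, 4, 0, -4/5, 0, 8/105, 0, -4/945, …
g: a_k = 0, 8, -8, 32/3, -16, 128/5, -128/3, 512/7, -128, 2048/9, …
L₀ := lclm(L_f,L_g); ord L₀ ≤ 2+2.
Derive L from L₀ (diff closure).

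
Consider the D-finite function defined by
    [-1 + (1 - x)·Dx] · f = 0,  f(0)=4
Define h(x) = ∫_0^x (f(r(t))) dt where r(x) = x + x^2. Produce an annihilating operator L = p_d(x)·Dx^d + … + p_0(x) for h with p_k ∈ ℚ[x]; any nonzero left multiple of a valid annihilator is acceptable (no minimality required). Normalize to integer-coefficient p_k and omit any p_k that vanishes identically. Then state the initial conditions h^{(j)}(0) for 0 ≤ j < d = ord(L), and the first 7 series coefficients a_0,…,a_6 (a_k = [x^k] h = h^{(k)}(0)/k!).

f: a_k = 4, 4, 4, 4, 4, 4, 4, …
Change of var in L_f (x↦r) gives L₀.
h=∫h₀ ⇒ L = L₀·Dx.
L = (1 + 2·x)·Dx + (-1 + x + x^2)·Dx^2  (order 2).
h: a_k = 0, 4, 2, 8/3, 3, 4, 16/3, …
ICs: h(0) = 0, h′(0) = 4.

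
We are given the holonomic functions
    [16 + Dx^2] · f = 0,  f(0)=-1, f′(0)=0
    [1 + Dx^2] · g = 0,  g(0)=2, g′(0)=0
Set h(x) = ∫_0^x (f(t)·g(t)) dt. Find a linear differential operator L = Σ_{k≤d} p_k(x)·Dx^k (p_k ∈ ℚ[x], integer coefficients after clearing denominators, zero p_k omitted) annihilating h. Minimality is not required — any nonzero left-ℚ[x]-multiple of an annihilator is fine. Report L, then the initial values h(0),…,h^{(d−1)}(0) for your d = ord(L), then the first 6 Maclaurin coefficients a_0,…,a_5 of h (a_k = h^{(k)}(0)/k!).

L = 225·Dx + 34·Dx^3 + Dx^5  (order 5).
h: a_k = 0, -2, 0, 17/3, 0, -353/60, …
ICs: h(0) = 0, h′(0) = -2, h′′(0) = 0, h′′′(0) = 34, h′′′′(0) = 0.

f: a_k = -1, 0, 8, 0, -32/3, 0, …
g: a_k = 2, 0, -1, 0, 1/12, 0, …
L₀ := L_f ⊗_s L_g (sym. prod.), ord ≤ 4.
∫: right-multiply L₀ by Dx.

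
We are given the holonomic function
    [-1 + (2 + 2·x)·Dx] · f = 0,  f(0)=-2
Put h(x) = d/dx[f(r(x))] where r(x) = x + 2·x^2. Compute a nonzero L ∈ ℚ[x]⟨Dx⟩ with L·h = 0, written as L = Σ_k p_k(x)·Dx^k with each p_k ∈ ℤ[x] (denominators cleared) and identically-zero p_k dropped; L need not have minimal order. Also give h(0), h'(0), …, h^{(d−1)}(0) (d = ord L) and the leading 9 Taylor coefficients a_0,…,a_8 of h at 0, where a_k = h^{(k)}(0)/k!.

f: a_k = -2, -1, 1/4, -1/8, 5/64, -7/128, 21/512, -33/1024, 429/16384, …
Change of var in L_f (x↦r) gives L₀.
Derive L from L₀ (diff closure).
L = 7 + (-2 - 10·x - 12·x^2 - 16·x^3)·Dx  (order 1).
h: a_k = -1, -7/2, 21/8, 21/16, -595/128, 567/256, 5537/1024, -17843/2048, -36099/32768, …
ICs: h(0) = -1.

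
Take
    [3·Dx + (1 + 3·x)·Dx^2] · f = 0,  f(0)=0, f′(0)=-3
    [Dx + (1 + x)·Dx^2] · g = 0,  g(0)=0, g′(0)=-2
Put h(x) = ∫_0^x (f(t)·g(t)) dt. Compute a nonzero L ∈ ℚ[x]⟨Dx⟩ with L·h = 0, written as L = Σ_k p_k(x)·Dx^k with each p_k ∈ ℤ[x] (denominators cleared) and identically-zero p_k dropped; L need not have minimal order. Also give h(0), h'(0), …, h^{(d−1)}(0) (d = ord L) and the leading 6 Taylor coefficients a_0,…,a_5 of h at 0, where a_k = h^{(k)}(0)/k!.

f: a_k = 0, -3, 9/2, -9, 81/4, -243/5, …
g: a_k = 0, -2, 1, -2/3, 1/2, -2/5, …
L₀ := L_f ⊗_s L_g (sym. prod.), ord ≤ 4.
Integrate: L := L₀·Dx.
L = (30 + 72·x + 54·x^2)·Dx^2 + (76 + 354·x + 540·x^2 + 270·x^3)·Dx^3 + (29 + 200·x + 486·x^2 + 504·x^3 + 189·x^4)·Dx^4 + (2 + 19·x + 68·x^2 + 114·x^3 + 90·x^4 + 27·x^5)·Dx^5  (order 5).
h: a_k = 0, 0, 0, 2, -3, 49/10, …
ICs: h(0) = 0, h′(0) = 0, h′′(0) = 0, h′′′(0) = 12, h′′′′(0) = -72.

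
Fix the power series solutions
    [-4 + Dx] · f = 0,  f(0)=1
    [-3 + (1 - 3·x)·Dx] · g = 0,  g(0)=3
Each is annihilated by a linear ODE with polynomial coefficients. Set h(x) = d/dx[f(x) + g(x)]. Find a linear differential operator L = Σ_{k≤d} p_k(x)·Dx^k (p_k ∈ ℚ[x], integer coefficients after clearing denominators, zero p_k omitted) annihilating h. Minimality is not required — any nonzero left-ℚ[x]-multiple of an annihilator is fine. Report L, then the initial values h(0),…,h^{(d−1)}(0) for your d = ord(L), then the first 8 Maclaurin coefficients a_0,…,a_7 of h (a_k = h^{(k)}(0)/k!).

L = (60 + 144·x) + (-19 - 48·x + 72·x^2)·Dx + (1 + 3·x - 18·x^2)·Dx^2  (order 2).
h: a_k = 13, 70, 275, 3044/3, 11063/3, 197342/15, 2067739/45, 49605256/315, …
ICs: h(0) = 13, h′(0) = 70.

f: a_k = 1, 4, 8, 32/3, 32/3, 128/15, 256/45, 1024/315, …
g: a_k = 3, 9, 27, 81, 243, 729, 2187, 6561, …
Sum ⇒ L₀ = lclm(L_f,L_g) in ℚ(x)⟨Dx⟩.
h₀' ⇒ L via d/dx closure of L₀.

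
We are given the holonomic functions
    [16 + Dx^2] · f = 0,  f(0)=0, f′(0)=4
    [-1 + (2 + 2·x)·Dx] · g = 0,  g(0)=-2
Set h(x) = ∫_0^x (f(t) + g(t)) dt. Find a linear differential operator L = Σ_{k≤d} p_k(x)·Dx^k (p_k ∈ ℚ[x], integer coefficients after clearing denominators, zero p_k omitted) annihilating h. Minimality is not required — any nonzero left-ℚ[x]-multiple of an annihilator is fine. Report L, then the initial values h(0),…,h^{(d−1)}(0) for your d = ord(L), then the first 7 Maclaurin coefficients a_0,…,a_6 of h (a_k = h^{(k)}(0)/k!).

L = (-1072 - 2048·x - 1024·x^2)·Dx + (2016 + 6112·x + 6144·x^2 + 2048·x^3)·Dx^2 + (-67 - 128·x - 64·x^2)·Dx^3 + (126 + 382·x + 384·x^2 + 128·x^3)·Dx^4  (order 4).
h: a_k = 0, -2, 3/2, 1/12, -259/96, 1/64, 16279/11520, …
ICs: h(0) = 0, h′(0) = -2, h′′(0) = 3, h′′′(0) = 1/2.

f: a_k = 0, 4, 0, -32/3, 0, 128/15, 0, …
g: a_k = -2, -1, 1/4, -1/8, 5/64, -7/128, 21/512, …
L₀ := lclm(L_f,L_g); ord L₀ ≤ 2+1.
h=∫h₀ ⇒ L = L₀·Dx.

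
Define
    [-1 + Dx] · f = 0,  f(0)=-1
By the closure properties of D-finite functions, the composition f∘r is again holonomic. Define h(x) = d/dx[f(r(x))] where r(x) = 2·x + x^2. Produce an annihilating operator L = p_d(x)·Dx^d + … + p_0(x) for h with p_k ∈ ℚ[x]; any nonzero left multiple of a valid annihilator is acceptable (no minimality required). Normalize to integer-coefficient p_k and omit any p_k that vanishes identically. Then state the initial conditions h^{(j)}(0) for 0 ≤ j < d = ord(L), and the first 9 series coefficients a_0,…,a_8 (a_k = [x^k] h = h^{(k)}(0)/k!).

f: a_k = -1, -1, -1/2, -1/6, -1/24, -1/120, -1/720, -1/5040, -1/40320, …
f∘r: x↦r, Dx↦Dx/r' in L_f ⇒ L₀.
h=h₀': d/dx-closure on L₀ ⇒ L.
L = (3 + 4·x + 2·x^2) + (-1 - x)·Dx  (order 1).
h: a_k = -2, -6, -10, -38/3, -13, -173/15, -407/45, -45/7, -5281/1260, …
ICs: h(0) = -2.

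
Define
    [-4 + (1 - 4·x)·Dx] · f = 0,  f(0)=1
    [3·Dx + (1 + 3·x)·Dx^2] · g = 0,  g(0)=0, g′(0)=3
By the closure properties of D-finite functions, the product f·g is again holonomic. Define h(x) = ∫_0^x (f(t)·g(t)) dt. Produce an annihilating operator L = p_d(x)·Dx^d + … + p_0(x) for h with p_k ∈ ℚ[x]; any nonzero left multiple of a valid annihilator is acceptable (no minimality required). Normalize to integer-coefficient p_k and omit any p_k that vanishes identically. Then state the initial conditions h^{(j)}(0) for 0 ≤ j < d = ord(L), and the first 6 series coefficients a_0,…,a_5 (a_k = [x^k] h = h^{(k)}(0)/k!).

L = 12·Dx + (5 + 36·x)·Dx^2 + (-1 + x + 12·x^2)·Dx^3  (order 3).
h: a_k = 0, 0, 3/2, 5/2, 39/4, 543/20, …
ICs: h(0) = 0, h′(0) = 0, h′′(0) = 3.

f: a_k = 1, 4, 16, 64, 256, 1024, …
g: a_k = 0, 3, -9/2, 9, -81/4, 243/5, …
L₀ := L_f ⊗_s L_g (sym. prod.), ord ≤ 2.
h=∫₀ˣh₀: take L = L₀·Dx.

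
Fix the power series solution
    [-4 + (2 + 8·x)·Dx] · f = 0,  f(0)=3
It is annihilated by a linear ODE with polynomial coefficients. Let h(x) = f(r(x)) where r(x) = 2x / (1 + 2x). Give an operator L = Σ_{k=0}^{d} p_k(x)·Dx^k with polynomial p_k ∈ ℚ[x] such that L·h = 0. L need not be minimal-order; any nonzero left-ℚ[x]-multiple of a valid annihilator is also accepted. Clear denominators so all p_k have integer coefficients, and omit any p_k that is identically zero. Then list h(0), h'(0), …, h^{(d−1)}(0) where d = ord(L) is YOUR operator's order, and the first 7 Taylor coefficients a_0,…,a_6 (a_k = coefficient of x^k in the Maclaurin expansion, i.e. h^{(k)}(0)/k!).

f: a_k = 3, 6, -6, 12, -30, 84, -252, …
f∘r: x↦r, Dx↦Dx/r' in L_f ⇒ L₀.
L = -4 + (1 + 12·x + 20·x^2)·Dx  (order 1).
h: a_k = 3, 12, -48, 240, -1440, 9792, -72192, …
ICs: h(0) = 3.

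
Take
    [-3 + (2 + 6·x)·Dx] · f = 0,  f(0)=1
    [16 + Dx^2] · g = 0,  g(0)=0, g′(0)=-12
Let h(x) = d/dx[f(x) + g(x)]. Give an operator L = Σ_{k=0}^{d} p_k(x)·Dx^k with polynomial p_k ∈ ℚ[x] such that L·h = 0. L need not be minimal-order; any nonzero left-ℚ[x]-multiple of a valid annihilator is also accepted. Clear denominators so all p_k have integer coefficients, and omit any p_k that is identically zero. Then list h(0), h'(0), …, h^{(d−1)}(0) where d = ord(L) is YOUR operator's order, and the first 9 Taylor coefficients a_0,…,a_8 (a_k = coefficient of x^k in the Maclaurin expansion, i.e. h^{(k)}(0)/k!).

f: a_k = 1, 3/2, -9/8, 27/16, -405/128, 1701/256, -15309/1024, 72171/2048, -2814669/32768, …
g: a_k = 0, -12, 0, 32, 0, -128/5, 0, 1024/105, 0, …
Weyl lclm of L_f,L_g ⇒ L₀ (ord ≤ 3).
Derive L from L₀ (diff closure).
L = (-9552 - 18432·x - 27648·x^2) + (-2912 - 21024·x - 55296·x^2 - 55296·x^3)·Dx + (-597 - 1152·x - 1728·x^2)·Dx^2 + (-182 - 1314·x - 3456·x^2 - 3456·x^3)·Dx^3  (order 3).
h: a_k = -21/2, -9/4, 1617/16, -405/32, -24263/256, -45927/512, 9675107/30720, -2814669/4096, 13165093297/6881280, …
ICs: h(0) = -21/2, h′(0) = -9/4, h′′(0) = 1617/8.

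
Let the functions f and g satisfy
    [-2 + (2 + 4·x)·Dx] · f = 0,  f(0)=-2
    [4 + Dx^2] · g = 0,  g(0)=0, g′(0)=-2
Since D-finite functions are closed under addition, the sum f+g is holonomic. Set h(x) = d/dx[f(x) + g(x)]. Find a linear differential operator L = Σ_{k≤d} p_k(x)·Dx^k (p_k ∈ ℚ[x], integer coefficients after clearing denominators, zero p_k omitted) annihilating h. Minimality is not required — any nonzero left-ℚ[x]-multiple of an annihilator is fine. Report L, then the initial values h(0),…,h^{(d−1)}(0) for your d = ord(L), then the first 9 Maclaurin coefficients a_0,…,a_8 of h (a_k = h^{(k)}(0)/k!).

f: a_k = -2, -2, 1, -1, 5/4, -7/4, 21/8, -33/8, 429/64, …
g: a_k = 0, -2, 0, 4/3, 0, -4/15, 0, 8/315, 0, …
f+g: L₀ = lclm(L_f,L_g), ord ≤ 1+2.
h=h₀': d/dx-closure on L₀ ⇒ L.
L = (-76 - 64·x - 64·x^2) + (-28 - 120·x - 192·x^2 - 128·x^3)·Dx + (-19 - 16·x - 16·x^2)·Dx^2 + (-7 - 30·x - 48·x^2 - 32·x^3)·Dx^3  (order 3).
h: a_k = -4, 2, 1, 5, -121/12, 63/4, -10331/360, 429/8, -2027281/20160, …
ICs: h(0) = -4, h′(0) = 2, h′′(0) = 2.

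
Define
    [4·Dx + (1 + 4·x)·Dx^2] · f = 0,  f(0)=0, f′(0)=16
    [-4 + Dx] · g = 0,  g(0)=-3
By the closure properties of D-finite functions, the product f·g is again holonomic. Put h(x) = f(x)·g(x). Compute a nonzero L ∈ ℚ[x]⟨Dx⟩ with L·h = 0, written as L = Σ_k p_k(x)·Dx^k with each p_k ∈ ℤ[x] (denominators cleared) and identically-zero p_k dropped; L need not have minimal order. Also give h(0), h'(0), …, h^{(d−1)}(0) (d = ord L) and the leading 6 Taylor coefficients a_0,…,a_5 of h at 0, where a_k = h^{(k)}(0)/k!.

f: a_k = 0, 16, -32, 256/3, -256, 4096/5, …
g: a_k = -3, -12, -24, -32, -32, -128/5, …
Product ⇒ symmetric product L₀, ord ≤ 2.
L = 64·x + (-4 - 32·x)·Dx + (1 + 4·x)·Dx^2  (order 2).
h: a_k = 0, -48, -96, -256, 0, -4608/5, …
ICs: h(0) = 0, h′(0) = -48.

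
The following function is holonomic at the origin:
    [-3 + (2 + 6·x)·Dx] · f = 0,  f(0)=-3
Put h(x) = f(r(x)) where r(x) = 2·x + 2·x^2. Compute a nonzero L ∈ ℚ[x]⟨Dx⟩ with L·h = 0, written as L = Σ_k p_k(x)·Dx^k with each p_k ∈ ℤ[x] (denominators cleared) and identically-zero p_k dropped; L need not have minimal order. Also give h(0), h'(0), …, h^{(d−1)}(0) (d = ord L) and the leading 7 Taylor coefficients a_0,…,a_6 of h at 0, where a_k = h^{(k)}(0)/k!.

f: a_k = -3, -9/2, 27/8, -81/16, 1215/128, -5103/256, 45927/1024, …
Change of var in L_f (x↦r) gives L₀.
L = (-3 - 6·x) + (1 + 6·x + 6·x^2)·Dx  (order 1).
h: a_k = -3, -9, 9/2, -27/2, 351/8, -1215/8, 8829/16, …
ICs: h(0) = -3.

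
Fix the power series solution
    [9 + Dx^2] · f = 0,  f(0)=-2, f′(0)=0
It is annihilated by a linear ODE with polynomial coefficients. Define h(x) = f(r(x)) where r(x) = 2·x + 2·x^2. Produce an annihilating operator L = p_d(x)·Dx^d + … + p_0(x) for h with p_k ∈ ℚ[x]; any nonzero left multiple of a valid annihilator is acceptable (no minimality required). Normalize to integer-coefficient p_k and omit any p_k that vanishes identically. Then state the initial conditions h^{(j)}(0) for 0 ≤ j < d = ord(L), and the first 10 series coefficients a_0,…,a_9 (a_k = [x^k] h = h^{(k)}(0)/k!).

L = (36 + 216·x + 432·x^2 + 288·x^3) - 2·Dx + (1 + 2·x)·Dx^2  (order 2).
h: a_k = -2, 0, 36, 72, -72, -432, -2592/5, 1728/5, 61344/35, 67392/35, …
ICs: h(0) = -2, h′(0) = 0.

f: a_k = -2, 0, 9, 0, -27/4, 0, 81/40, 0, -729/2240, 0, …
h₀=f(r): pull back L_f along r ⇒ L₀.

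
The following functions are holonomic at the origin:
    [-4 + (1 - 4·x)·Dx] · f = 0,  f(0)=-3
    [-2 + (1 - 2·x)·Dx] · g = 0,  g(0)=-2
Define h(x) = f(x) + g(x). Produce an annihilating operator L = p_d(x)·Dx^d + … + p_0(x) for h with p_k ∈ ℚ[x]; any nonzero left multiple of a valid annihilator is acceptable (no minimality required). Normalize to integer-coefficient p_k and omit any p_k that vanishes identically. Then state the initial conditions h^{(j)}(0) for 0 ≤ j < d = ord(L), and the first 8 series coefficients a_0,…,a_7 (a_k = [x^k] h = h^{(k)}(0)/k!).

f: a_k = -3, -12, -48, -192, -768, -3072, -12288, -49152, …
g: a_k = -2, -4, -8, -16, -32, -64, -128, -256, …
Weyl lclm of L_f,L_g ⇒ L₀ (ord ≤ 2).
L = -16 + (12 - 32·x)·Dx + (-1 + 6·x - 8·x^2)·Dx^2  (order 2).
h: a_k = -5, -16, -56, -208, -800, -3136, -12416, -49408, …
ICs: h(0) = -5, h′(0) = -16.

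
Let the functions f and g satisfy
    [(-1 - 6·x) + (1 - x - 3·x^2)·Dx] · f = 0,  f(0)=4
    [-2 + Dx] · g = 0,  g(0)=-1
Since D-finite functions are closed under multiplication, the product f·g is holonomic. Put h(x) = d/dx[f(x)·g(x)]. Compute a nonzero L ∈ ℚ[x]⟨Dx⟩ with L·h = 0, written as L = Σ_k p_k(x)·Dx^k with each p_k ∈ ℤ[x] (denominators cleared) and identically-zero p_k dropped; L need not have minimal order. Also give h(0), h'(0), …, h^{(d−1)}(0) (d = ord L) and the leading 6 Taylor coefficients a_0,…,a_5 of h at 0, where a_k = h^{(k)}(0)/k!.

f: a_k = 4, 4, 16, 28, 76, 160, …
g: a_k = -1, -2, -2, -4/3, -2/3, -4/15, …
Sym-product of L_f,L_g gives L₀ (≤ ord 1).
Differentiate: ansatz ord ≤ ord L₀ ⇒ L.
L = (16 + 30·x - 2·x^2 - 48·x^3 + 36·x^4) + (-3 - x + 19·x^2 + 6·x^3 - 18·x^4)·Dx  (order 1).
h: a_k = -12, -64, -220, -688, -5896/3, -81848/15, …
ICs: h(0) = -12.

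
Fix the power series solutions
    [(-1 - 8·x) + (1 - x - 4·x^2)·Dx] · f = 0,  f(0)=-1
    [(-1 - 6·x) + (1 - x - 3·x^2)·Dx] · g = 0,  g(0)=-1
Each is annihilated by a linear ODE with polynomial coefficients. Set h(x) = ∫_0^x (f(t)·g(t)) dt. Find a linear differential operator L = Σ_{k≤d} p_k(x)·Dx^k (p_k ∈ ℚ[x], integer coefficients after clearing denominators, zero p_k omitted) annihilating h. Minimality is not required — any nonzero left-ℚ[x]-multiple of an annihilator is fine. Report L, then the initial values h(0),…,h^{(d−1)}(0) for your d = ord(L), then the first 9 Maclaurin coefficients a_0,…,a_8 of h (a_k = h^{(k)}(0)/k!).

L = (-2 - 12·x + 21·x^2 + 48·x^3)·Dx + (1 - 2·x - 6·x^2 + 7·x^3 + 12·x^4)·Dx^2  (order 2).
h: a_k = 0, 1, 1, 10/3, 25/4, 84/5, 112/3, 657/7, 885/4, …
ICs: h(0) = 0, h′(0) = 1.

f: a_k = -1, -1, -5, -9, -29, -65, -181, -441, -1165, …
g: a_k = -1, -1, -4, -7, -19, -40, -97, -217, -508, …
Sym-product of L_f,L_g gives L₀ (≤ ord 1).
h=∫₀ˣh₀: take L = L₀·Dx.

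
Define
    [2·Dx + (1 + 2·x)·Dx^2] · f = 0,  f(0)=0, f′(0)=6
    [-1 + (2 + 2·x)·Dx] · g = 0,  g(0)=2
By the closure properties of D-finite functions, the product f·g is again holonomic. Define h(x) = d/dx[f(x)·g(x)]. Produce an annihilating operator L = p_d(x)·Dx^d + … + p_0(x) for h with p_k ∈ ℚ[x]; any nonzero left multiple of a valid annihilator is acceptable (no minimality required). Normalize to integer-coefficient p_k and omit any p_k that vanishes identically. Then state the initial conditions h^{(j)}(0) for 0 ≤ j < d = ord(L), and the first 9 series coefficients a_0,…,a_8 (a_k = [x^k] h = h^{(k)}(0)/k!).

L = (-11 - 4·x + 4·x^2) + (-28 - 36·x + 24·x^2 + 32·x^3)·Dx + (-4 - 8·x + 12·x^2 + 32·x^3 + 16·x^4)·Dx^2  (order 2).
h: a_k = 12, -12, 51/2, -55, 3709/32, -38403/160, 629127/1280, -2238717/2240, 116010231/57344, …
ICs: h(0) = 12, h′(0) = -12.

f: a_k = 0, 6, -6, 8, -12, 96/5, -32, 384/7, -96, …
g: a_k = 2, 1, -1/4, 1/8, -5/64, 7/128, -21/512, 33/1024, -429/16384, …
h₀=f·g: eliminate ⇒ L₀, order ≤ 2·1.
h=h₀': d/dx-closure on L₀ ⇒ L.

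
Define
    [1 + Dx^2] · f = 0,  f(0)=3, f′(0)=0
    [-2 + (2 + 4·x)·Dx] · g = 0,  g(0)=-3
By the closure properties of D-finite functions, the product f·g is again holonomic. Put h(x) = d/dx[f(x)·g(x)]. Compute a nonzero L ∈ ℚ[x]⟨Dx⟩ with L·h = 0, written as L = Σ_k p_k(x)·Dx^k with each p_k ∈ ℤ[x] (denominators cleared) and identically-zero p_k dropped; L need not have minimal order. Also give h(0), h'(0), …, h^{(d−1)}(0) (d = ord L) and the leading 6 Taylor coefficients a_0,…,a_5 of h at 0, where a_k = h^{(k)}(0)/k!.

L = (2 + 12·x + 16·x^2 + 8·x^3 + 4·x^4) + (1 - 6·x^2 - 4·x^3)·Dx + (1 + 5·x + 9·x^2 + 8·x^3 + 4·x^4)·Dx^2  (order 2).
h: a_k = -9, 18, 0, 12, -30, 276/5, …
ICs: h(0) = -9, h′(0) = 18.

f: a_k = 3, 0, -3/2, 0, 1/8, 0, …
g: a_k = -3, -3, 3/2, -3/2, 15/8, -21/8, …
L₀ := L_f ⊗_s L_g (sym. prod.), ord ≤ 2.
Differentiate: ansatz ord ≤ ord L₀ ⇒ L.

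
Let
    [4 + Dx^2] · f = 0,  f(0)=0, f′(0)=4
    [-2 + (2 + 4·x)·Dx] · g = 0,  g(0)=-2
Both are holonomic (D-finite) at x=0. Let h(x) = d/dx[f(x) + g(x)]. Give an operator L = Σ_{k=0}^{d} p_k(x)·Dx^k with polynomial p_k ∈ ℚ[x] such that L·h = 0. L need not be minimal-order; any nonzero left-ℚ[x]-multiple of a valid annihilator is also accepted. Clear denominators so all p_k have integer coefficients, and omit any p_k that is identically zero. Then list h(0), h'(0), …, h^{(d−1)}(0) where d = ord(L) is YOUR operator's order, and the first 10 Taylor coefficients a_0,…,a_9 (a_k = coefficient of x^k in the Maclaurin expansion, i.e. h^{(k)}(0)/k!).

f: a_k = 0, 4, 0, -8/3, 0, 8/15, 0, -16/315, 0, 8/2835, …
g: a_k = -2, -2, 1, -1, 5/4, -7/4, 21/8, -33/8, 429/64, -715/64, …
f+g: L₀ = lclm(L_f,L_g), ord ≤ 2+1.
Derive L from L₀ (diff closure).
L = (-76 - 64·x - 64·x^2) + (-28 - 120·x - 192·x^2 - 128·x^3)·Dx + (-19 - 16·x - 16·x^2)·Dx^2 + (-7 - 30·x - 48·x^2 - 32·x^3)·Dx^3  (order 3).
h: a_k = 2, 2, -11, 5, -73/12, 63/4, -10523/360, 429/8, -2026513/20160, 12155/64, …
ICs: h(0) = 2, h′(0) = 2, h′′(0) = -22.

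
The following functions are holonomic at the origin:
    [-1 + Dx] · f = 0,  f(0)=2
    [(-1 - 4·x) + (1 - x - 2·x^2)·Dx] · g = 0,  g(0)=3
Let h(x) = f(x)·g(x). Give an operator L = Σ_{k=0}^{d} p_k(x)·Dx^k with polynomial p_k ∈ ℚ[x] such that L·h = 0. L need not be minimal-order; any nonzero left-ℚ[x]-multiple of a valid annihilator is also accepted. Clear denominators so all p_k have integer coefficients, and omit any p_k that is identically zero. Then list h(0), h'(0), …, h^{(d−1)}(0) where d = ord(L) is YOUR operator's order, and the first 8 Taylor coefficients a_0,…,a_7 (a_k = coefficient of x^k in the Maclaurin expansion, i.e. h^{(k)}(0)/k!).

L = (2 + 3·x - 2·x^2) + (-1 + x + 2·x^2)·Dx  (order 1).
h: a_k = 6, 12, 27, 52, 425/4, 2103/10, 50737/120, 88558/105, …
ICs: h(0) = 6.

f: a_k = 2, 2, 1, 1/3, 1/12, 1/60, 1/360, 1/2520, …
g: a_k = 3, 3, 9, 15, 33, 63, 129, 255, …
h₀=f·g: eliminate ⇒ L₀, order ≤ 1·1.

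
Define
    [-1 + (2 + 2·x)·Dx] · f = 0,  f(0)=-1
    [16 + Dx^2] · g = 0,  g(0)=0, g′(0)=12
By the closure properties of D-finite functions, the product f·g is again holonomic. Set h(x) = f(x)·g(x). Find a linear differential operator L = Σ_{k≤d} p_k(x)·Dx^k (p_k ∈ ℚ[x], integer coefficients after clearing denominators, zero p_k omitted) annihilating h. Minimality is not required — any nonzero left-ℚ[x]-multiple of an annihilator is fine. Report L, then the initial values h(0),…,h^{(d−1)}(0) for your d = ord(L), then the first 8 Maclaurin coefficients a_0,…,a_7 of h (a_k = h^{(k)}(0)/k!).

L = (67 + 128·x + 64·x^2) + (-4 - 4·x)·Dx + (4 + 8·x + 4·x^2)·Dx^2  (order 2).
h: a_k = 0, -12, -6, 67/2, 61/4, -4661/160, -3561/320, 64235/5376, …
ICs: h(0) = 0, h′(0) = -12.

f: a_k = -1, -1/2, 1/8, -1/16, 5/128, -7/256, 21/1024, -33/2048, …
g: a_k = 0, 12, 0, -32, 0, 128/5, 0, -1024/105, …
Sym-product of L_f,L_g gives L₀ (≤ ord 2).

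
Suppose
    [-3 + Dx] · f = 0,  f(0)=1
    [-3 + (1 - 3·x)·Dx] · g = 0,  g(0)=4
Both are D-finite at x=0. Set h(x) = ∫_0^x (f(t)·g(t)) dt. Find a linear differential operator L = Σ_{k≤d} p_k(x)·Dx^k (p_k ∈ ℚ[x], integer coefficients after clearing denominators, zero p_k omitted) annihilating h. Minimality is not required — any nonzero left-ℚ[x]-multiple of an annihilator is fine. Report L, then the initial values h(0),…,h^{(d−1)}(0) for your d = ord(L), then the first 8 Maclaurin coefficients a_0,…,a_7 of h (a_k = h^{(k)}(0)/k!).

L = (6 - 9·x)·Dx + (-1 + 3·x)·Dx^2  (order 2).
h: a_k = 0, 4, 12, 30, 72, 351/2, 4401/10, 158517/140, …
ICs: h(0) = 0, h′(0) = 4.

f: a_k = 1, 3, 9/2, 9/2, 27/8, 81/40, 81/80, 243/560, …
g: a_k = 4, 12, 36, 108, 324, 972, 2916, 8748, …
h₀=f·g: eliminate ⇒ L₀, order ≤ 1·1.
h=∫₀ˣh₀: take L = L₀·Dx.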